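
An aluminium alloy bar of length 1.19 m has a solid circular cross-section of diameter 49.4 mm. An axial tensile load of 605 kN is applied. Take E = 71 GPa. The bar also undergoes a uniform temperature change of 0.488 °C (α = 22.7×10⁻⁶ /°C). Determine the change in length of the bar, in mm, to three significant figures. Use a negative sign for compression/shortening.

5.30 mm

A = 1917 mm².
δ_mech = NL/(AE) = 605000·1190/(1917·71000) = 5.291 mm.
δ_thermal = αLΔT = 22.7e-6·1190·0.488 = 0.01318 mm.
δ = δ_mech + δ_thermal = 5.304 mm.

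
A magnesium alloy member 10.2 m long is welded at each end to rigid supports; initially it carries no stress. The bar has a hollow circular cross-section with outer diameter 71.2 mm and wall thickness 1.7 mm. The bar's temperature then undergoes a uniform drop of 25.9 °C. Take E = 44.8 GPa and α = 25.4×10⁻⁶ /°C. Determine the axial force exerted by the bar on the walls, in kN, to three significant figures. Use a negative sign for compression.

10.9 kN

Free thermal expansion αLΔT = 25.4e-6 · 10200 · -25.9 = -6.71 mm.
The walls impose strain ε = −(-6.71)/10200 = 6.5786e-04; σ = Eε = 44800 · 6.5786e-04 = 29.47 MPa.
Wall reaction R = σ·A = 29.47·371.2 = 10940 N = 10.94 kN.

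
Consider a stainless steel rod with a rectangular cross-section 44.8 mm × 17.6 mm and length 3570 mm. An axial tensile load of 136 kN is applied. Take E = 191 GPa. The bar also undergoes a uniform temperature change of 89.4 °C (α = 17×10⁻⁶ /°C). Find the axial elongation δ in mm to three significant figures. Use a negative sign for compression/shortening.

A = 788.5 mm².
δ_mech = NL/(AE) = 136000·3570/(788.5·191000) = 3.224 mm.
δ_thermal = αLΔT = 17e-6·3570·89.4 = 5.426 mm.
δ = δ_mech + δ_thermal = 8.65 mm.

8.65 mm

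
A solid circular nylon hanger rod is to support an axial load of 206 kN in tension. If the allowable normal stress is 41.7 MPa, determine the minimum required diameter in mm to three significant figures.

79.3 mm

Required area A ≥ P/σ_allow = 206000/41.7 = 4940 mm².
For a solid circular section, d ≥ √(4A/π) = 79.31 mm.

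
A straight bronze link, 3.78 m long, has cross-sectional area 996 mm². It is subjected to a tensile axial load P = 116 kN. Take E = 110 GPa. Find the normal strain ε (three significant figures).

σ = N/A = 116.5 MPa; ε = σ/E = 116.5/110000 = 1.059e-03.

0.00106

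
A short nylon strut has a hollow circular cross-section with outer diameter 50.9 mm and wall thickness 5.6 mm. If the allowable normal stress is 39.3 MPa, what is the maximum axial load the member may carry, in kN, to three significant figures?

A = 797 mm².
P_max = σ_allow · A = 39.3 · 797 = 31320 N = 31.32 kN.

31.3 kN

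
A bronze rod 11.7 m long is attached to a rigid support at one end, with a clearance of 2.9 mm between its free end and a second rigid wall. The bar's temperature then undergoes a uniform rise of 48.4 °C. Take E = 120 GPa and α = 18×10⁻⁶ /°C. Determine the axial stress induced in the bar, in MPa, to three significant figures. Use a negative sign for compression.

Free thermal expansion αLΔT = 18e-6 · 11700 · 48.4 = 10.19 mm.
The walls engage after the gap closes; constrained expansion = 10.19 − 2.9 = 7.293 mm.
The walls impose strain ε = −(7.293)/11700 = -6.2334e-04; σ = Eε = 120000 · -6.2334e-04 = -74.8 MPa.

-74.8 MPa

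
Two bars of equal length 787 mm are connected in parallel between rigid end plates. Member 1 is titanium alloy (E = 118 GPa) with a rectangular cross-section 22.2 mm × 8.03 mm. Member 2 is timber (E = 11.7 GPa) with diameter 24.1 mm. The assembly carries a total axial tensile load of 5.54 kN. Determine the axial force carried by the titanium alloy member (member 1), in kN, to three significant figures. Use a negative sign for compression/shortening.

A_1 = 178.3 mm².
A_2 = 456.2 mm².
Equal strain + equilibrium ⇒ each member carries load in proportion to AE: A₁E₁ = 21040000 N, A₂E₂ = 5337000 N, ΣAE = 26370000 N.
F₁ = P·A₁E₁/ΣAE = 5540·21040000/26370000 = 4419 N.

4.42 kN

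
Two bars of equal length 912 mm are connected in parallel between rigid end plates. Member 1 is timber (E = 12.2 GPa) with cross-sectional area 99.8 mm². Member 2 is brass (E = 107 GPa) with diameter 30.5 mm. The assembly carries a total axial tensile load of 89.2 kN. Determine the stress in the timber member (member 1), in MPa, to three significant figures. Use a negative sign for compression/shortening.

A_2 = 730.6 mm².
Equal strain + equilibrium ⇒ each member carries load in proportion to AE: A₁E₁ = 1218000 N, A₂E₂ = 78180000 N, ΣAE = 79390000 N.
σ₁ = P·E₁/ΣAE = 89200·12200/79390000 = 13.71 MPa.

13.7 MPa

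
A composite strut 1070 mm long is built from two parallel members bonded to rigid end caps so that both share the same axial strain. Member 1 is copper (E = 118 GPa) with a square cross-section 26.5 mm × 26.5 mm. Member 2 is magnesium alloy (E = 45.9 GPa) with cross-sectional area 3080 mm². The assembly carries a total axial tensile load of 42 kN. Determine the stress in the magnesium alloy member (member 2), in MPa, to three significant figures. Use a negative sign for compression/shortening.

A_1 = 702.2 mm².
Equal strain + equilibrium ⇒ each member carries load in proportion to AE: A₁E₁ = 82870000 N, A₂E₂ = 141400000 N, ΣAE = 224200000 N.
σ₂ = P·E₂/ΣAE = 42000·45900/224200000 = 8.597 MPa.

8.60 MPa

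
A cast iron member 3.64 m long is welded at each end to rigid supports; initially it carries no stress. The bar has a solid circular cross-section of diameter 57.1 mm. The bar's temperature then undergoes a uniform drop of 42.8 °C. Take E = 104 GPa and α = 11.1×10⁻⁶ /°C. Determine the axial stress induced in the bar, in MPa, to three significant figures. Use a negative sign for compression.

49.4 MPa

Free thermal expansion αLΔT = 11.1e-6 · 3640 · -42.8 = -1.729 mm.
The walls impose strain ε = −(-1.729)/3640 = 4.7508e-04; σ = Eε = 104000 · 4.7508e-04 = 49.41 MPa.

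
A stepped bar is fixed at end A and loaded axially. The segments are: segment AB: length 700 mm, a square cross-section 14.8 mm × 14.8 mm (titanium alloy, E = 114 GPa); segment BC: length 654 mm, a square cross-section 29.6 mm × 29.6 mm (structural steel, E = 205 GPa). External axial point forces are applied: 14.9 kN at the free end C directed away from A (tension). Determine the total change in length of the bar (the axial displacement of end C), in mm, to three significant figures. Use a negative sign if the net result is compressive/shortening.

Internal axial forces (sectioning from the free end, tension +): N_BC = 14.9 kN, N_AB = 14.9 kN.
A_AB = 219 mm².
A_BC = 876.2 mm².
δ_AB = 14900·700/(219·114000) = 0.4177 mm
δ_BC = 14900·654/(876.2·205000) = 0.05425 mm
δ = Σδ_i = 0.4719 mm.

0.472 mm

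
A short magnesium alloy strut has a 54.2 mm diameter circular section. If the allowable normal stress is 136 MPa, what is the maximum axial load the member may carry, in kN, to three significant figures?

A = 2307 mm².
P_max = σ_allow · A = 136 · 2307 = 313800 N = 313.8 kN.

314 kN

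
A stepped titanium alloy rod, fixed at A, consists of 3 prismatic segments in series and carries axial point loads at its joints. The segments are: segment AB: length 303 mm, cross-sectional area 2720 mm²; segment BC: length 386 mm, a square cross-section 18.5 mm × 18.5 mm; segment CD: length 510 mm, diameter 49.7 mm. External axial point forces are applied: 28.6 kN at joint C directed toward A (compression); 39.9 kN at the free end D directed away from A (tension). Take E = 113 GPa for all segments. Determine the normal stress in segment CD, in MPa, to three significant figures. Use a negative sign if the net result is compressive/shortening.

20.6 MPa

Internal axial forces (sectioning from the free end, tension +): N_CD = 39.9 kN, N_BC = 11.3 kN, N_AB = 11.3 kN.
A_CD = 1940 mm².
σ_CD = N_CD/A_CD = 39900/1940 = 20.57 MPa.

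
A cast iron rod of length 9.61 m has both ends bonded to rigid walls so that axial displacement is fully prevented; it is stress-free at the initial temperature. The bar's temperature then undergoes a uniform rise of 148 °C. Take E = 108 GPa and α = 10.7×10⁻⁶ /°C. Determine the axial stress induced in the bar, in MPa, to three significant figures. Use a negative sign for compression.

Free thermal expansion αLΔT = 10.7e-6 · 9610 · 148 = 15.22 mm.
The walls impose strain ε = −(15.22)/9610 = -1.5836e-03; σ = Eε = 108000 · -1.5836e-03 = -171 MPa.

-171 MPa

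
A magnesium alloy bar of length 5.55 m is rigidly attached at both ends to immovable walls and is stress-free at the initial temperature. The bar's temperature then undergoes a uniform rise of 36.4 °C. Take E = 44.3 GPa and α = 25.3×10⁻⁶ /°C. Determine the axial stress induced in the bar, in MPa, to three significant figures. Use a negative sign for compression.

-40.8 MPa

Free thermal expansion αLΔT = 25.3e-6 · 5550 · 36.4 = 5.111 mm.
The walls impose strain ε = −(5.111)/5550 = -9.2092e-04; σ = Eε = 44300 · -9.2092e-04 = -40.8 MPa.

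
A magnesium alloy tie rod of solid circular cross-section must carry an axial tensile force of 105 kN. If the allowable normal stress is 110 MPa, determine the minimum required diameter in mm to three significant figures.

Required area A ≥ P/σ_allow = 105000/110 = 954.5 mm².
For a solid circular section, d ≥ √(4A/π) = 34.86 mm.

34.9 mm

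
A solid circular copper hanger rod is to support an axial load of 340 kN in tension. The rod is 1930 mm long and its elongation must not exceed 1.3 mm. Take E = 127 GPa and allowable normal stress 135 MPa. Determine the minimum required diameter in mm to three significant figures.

Required area A ≥ P/σ_allow = 340000/135 = 2519 mm².
For a solid circular section, d ≥ √(4A/π) = 56.63 mm.
Elongation limit: A ≥ PL/(Eδ_allow) = 340000·1930/(127000·1.3) = 3975 mm² ⇒ d ≥ 71.14 mm.
The elongation limit governs.

71.1 mm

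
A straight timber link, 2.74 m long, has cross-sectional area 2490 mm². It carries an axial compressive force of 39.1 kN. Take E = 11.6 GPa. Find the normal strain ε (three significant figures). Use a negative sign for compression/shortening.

-0.00135

σ = N/A = -15.7 MPa; ε = σ/E = -15.7/11600 = -1.354e-03.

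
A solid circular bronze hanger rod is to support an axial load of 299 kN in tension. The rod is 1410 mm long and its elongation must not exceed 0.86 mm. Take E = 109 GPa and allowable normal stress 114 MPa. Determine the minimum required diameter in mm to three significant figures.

Required area A ≥ P/σ_allow = 299000/114 = 2623 mm².
For a solid circular section, d ≥ √(4A/π) = 57.79 mm.
Elongation limit: A ≥ PL/(Eδ_allow) = 299000·1410/(109000·0.86) = 4497 mm² ⇒ d ≥ 75.67 mm.
The elongation limit governs.

75.7 mm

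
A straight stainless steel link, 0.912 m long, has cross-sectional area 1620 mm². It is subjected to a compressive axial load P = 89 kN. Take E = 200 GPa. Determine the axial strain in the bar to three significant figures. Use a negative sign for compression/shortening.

σ = N/A = -54.94 MPa; ε = σ/E = -54.94/200000 = -2.747e-04.

-2.75e-04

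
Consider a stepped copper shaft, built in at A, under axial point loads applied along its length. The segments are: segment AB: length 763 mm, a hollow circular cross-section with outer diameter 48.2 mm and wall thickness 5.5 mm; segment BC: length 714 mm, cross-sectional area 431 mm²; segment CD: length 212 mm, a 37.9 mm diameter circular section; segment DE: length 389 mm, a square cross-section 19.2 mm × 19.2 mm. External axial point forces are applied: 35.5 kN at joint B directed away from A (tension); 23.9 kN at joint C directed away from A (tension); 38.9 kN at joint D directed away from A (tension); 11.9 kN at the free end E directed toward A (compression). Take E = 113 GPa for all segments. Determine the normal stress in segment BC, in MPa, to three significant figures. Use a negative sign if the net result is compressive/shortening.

118 MPa

Internal axial forces (sectioning from the free end, tension +): N_DE = -11.9 kN, N_CD = 27 kN, N_BC = 50.9 kN, N_AB = 86.4 kN.
σ_BC = N_BC/A_BC = 50900/431 = 118.1 MPa.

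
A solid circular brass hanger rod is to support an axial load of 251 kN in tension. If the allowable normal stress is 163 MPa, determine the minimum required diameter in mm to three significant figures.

44.3 mm

Required area A ≥ P/σ_allow = 251000/163 = 1540 mm².
For a solid circular section, d ≥ √(4A/π) = 44.28 mm.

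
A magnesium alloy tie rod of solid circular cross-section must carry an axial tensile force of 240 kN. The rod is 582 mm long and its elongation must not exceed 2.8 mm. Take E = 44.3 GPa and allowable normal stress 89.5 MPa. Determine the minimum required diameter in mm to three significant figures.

Required area A ≥ P/σ_allow = 240000/89.5 = 2682 mm².
For a solid circular section, d ≥ √(4A/π) = 58.43 mm.
Elongation limit: A ≥ PL/(Eδ_allow) = 240000·582/(44300·2.8) = 1126 mm² ⇒ d ≥ 37.87 mm.
The stress limit governs.

58.4 mm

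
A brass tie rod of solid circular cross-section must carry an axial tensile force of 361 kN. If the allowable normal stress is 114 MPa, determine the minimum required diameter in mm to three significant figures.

Required area A ≥ P/σ_allow = 361000/114 = 3167 mm².
For a solid circular section, d ≥ √(4A/π) = 63.5 mm.

63.5 mm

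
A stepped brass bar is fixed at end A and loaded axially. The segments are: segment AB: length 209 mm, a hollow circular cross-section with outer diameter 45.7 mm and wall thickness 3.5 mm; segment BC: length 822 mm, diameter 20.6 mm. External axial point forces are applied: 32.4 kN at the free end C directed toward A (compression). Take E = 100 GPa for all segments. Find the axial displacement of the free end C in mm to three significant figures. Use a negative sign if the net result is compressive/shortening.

-0.945 mm

Internal axial forces (sectioning from the free end, tension +): N_BC = -32.4 kN, N_AB = -32.4 kN.
A_AB = 464 mm².
A_BC = 333.3 mm².
δ_AB = -32400·209/(464·100000) = -0.1459 mm
δ_BC = -32400·822/(333.3·100000) = -0.7991 mm
δ = Σδ_i = -0.945 mm.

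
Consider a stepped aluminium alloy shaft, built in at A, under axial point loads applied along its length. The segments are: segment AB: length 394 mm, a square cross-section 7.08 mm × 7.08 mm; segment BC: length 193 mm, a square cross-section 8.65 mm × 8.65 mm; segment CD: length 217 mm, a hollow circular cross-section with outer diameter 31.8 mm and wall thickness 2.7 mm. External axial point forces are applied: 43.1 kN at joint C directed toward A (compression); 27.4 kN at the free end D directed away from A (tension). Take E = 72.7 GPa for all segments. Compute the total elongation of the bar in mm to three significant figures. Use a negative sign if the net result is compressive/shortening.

-1.92 mm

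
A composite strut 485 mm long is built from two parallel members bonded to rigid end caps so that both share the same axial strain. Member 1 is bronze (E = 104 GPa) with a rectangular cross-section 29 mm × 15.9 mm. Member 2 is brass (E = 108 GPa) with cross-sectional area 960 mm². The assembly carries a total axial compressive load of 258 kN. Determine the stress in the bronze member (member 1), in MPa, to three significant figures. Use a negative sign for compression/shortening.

A_1 = 461.1 mm².
Equal strain + equilibrium ⇒ each member carries load in proportion to AE: A₁E₁ = 47950000 N, A₂E₂ = 103700000 N, ΣAE = 151600000 N.
σ₁ = P·E₁/ΣAE = -258000·104000/151600000 = -177 MPa.

-177 MPa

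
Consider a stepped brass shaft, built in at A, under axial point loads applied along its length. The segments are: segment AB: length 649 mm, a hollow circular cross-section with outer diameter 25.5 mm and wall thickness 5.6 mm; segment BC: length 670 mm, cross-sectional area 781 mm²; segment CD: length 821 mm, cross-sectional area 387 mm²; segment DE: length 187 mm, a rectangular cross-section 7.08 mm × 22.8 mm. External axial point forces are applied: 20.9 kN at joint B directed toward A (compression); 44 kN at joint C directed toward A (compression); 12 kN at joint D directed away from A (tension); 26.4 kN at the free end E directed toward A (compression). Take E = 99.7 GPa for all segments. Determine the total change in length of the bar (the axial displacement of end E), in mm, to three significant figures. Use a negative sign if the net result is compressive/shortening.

-2.59 mm

Internal axial forces (sectioning from the free end, tension +): N_DE = -26.4 kN, N_CD = -14.4 kN, N_BC = -58.4 kN, N_AB = -79.3 kN.
A_AB = 350.1 mm².
A_DE = 161.4 mm².
δ_AB = -79300·649/(350.1·99700) = -1.474 mm
δ_BC = -58400·670/(781·99700) = -0.5025 mm
δ_CD = -14400·821/(387·99700) = -0.3064 mm
δ_DE = -26400·187/(161.4·99700) = -0.3067 mm
δ = Σδ_i = -2.59 mm.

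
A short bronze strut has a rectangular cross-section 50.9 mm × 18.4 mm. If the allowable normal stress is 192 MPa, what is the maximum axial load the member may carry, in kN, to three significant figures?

180 kN

A = 936.6 mm².
P_max = σ_allow · A = 192 · 936.6 = 179800 N = 179.8 kN.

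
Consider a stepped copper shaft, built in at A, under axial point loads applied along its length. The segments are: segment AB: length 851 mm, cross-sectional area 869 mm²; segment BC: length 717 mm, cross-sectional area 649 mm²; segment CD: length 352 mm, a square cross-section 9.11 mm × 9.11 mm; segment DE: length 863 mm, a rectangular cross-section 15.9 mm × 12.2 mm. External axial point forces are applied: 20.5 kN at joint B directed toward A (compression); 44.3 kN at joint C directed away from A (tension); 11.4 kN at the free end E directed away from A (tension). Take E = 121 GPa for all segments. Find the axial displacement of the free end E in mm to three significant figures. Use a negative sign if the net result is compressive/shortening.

1.61 mm

Internal axial forces (sectioning from the free end, tension +): N_DE = 11.4 kN, N_CD = 11.4 kN, N_BC = 55.7 kN, N_AB = 35.2 kN.
A_CD = 82.99 mm².
A_DE = 194 mm².
δ_AB = 35200·851/(869·121000) = 0.2849 mm
δ_BC = 55700·717/(649·121000) = 0.5086 mm
δ_CD = 11400·352/(82.99·121000) = 0.3996 mm
δ_DE = 11400·863/(194·121000) = 0.4192 mm
δ = Σδ_i = 1.612 mm.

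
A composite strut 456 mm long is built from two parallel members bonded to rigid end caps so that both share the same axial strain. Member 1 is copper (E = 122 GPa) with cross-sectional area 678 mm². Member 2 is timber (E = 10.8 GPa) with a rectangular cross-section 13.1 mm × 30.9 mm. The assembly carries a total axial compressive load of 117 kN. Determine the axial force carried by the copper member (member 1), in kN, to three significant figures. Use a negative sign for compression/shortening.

-111 kN

A_2 = 404.8 mm².
Equal strain + equilibrium ⇒ each member carries load in proportion to AE: A₁E₁ = 82720000 N, A₂E₂ = 4372000 N, ΣAE = 87090000 N.
F₁ = P·A₁E₁/ΣAE = -117000·82720000/87090000 = -111100 N.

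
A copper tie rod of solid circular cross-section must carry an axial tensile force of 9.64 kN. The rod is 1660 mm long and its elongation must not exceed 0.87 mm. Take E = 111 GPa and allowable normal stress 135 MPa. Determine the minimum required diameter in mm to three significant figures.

14.5 mm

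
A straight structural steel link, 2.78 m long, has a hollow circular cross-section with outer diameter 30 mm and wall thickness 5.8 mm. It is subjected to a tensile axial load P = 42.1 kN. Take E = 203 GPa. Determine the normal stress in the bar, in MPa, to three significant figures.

A = 441 mm².
σ = N/A = 42100/441 = 95.47 MPa.

95.5 MPa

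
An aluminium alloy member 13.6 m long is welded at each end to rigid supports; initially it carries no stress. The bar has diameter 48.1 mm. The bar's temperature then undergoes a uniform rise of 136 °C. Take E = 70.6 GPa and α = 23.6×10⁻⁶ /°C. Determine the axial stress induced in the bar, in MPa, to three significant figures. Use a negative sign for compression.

-227 MPa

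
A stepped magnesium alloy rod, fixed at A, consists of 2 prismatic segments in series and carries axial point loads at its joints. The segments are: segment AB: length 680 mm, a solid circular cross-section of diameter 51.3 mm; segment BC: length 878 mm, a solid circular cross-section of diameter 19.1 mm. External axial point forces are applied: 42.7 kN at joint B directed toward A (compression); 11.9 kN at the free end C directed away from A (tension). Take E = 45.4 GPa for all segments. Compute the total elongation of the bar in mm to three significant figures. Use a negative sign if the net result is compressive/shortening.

Internal axial forces (sectioning from the free end, tension +): N_BC = 11.9 kN, N_AB = -30.8 kN.
A_AB = 2067 mm².
A_BC = 286.5 mm².
δ_AB = -30800·680/(2067·45400) = -0.2232 mm
δ_BC = 11900·878/(286.5·45400) = 0.8032 mm
δ = Σδ_i = 0.58 mm.

0.580 mm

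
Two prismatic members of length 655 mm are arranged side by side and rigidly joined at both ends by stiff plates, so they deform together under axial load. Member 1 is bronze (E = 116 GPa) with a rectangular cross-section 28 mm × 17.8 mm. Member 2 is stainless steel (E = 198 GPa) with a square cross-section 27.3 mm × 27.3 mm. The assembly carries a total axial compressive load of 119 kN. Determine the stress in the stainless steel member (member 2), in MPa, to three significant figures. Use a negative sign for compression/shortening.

A_1 = 498.4 mm².
A_2 = 745.3 mm².
Equal strain + equilibrium ⇒ each member carries load in proportion to AE: A₁E₁ = 57810000 N, A₂E₂ = 147600000 N, ΣAE = 205400000 N.
σ₂ = P·E₂/ΣAE = -119000·198000/205400000 = -114.7 MPa.

-115 MPa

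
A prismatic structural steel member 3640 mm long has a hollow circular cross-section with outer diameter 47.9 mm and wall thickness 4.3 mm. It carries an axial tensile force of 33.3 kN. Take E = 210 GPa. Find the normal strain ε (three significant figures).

2.69e-04

A = 589 mm².
σ = N/A = 56.54 MPa; ε = σ/E = 56.54/210000 = 2.692e-04.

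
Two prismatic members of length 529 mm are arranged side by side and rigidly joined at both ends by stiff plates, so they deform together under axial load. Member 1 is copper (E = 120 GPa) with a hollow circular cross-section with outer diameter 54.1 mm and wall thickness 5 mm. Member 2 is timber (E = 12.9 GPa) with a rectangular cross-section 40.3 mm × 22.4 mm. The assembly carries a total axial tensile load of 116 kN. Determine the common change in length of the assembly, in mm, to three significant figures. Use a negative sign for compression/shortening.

0.589 mm

A_1 = 771.3 mm².
A_2 = 902.7 mm².
Equal strain + equilibrium ⇒ each member carries load in proportion to AE: A₁E₁ = 92550000 N, A₂E₂ = 11650000 N, ΣAE = 104200000 N.
δ = PL/ΣAE = 116000·529/104200000 = 0.5889 mm.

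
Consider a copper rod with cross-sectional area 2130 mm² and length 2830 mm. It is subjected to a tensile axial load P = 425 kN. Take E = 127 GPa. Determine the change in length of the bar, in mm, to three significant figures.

δ_mech = NL/(AE) = 425000·2830/(2130·127000) = 4.446 mm.

4.45 mm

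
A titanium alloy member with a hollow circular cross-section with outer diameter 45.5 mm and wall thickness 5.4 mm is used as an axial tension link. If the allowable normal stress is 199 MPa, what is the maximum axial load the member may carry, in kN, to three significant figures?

A = 680.3 mm².
P_max = σ_allow · A = 199 · 680.3 = 135400 N = 135.4 kN.

135 kN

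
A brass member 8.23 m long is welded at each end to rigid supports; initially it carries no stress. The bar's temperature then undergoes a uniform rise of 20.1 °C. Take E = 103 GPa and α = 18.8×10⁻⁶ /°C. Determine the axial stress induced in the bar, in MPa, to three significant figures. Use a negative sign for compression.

Free thermal expansion αLΔT = 18.8e-6 · 8230 · 20.1 = 3.11 mm.
The walls impose strain ε = −(3.11)/8230 = -3.7788e-04; σ = Eε = 103000 · -3.7788e-04 = -38.92 MPa.

-38.9 MPa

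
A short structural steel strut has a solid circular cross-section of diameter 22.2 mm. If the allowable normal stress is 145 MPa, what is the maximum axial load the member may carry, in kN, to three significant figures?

56.1 kN

A = 387.1 mm².
P_max = σ_allow · A = 145 · 387.1 = 56130 N = 56.13 kN.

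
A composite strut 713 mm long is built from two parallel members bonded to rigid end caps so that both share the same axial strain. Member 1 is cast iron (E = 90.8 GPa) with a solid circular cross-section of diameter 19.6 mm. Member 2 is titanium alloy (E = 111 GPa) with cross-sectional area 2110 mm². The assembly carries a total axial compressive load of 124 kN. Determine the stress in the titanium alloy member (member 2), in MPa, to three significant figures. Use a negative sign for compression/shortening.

A_1 = 301.7 mm².
Equal strain + equilibrium ⇒ each member carries load in proportion to AE: A₁E₁ = 27400000 N, A₂E₂ = 234200000 N, ΣAE = 261600000 N.
σ₂ = P·E₂/ΣAE = -124000·111000/261600000 = -52.61 MPa.

-52.6 MPa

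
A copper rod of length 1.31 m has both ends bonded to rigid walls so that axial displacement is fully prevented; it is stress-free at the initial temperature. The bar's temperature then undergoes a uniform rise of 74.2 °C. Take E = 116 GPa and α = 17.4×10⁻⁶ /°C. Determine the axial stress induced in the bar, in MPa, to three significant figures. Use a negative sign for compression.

-150 MPa

Free thermal expansion αLΔT = 17.4e-6 · 1310 · 74.2 = 1.691 mm.
The walls impose strain ε = −(1.691)/1310 = -1.2911e-03; σ = Eε = 116000 · -1.2911e-03 = -149.8 MPa.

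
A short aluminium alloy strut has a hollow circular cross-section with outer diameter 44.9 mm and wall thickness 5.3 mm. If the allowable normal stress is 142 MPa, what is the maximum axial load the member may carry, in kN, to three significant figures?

A = 659.4 mm².
P_max = σ_allow · A = 142 · 659.4 = 93630 N = 93.63 kN.

93.6 kN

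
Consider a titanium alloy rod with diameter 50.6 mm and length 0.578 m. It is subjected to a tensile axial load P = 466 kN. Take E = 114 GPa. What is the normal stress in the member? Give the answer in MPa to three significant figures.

232 MPa

A = 2011 mm².
σ = N/A = 466000/2011 = 231.7 MPa.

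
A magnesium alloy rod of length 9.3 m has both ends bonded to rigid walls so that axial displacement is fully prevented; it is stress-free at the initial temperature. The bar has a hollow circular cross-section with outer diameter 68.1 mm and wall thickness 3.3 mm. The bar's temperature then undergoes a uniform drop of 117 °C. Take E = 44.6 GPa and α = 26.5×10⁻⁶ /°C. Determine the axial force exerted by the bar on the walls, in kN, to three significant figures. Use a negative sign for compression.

92.9 kN

Free thermal expansion αLΔT = 26.5e-6 · 9300 · -117 = -28.83 mm.
The walls impose strain ε = −(-28.83)/9300 = 3.1005e-03; σ = Eε = 44600 · 3.1005e-03 = 138.3 MPa.
Wall reaction R = σ·A = 138.3·671.8 = 92900 N = 92.9 kN.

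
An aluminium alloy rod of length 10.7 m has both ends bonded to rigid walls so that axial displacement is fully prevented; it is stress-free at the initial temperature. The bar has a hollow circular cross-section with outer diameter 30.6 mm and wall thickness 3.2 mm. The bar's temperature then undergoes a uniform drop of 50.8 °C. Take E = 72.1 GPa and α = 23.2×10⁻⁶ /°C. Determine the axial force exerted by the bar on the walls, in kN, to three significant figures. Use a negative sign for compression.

23.4 kN

Free thermal expansion αLΔT = 23.2e-6 · 10700 · -50.8 = -12.61 mm.
The walls impose strain ε = −(-12.61)/10700 = 1.1786e-03; σ = Eε = 72100 · 1.1786e-03 = 84.97 MPa.
Wall reaction R = σ·A = 84.97·275.5 = 23410 N = 23.41 kN.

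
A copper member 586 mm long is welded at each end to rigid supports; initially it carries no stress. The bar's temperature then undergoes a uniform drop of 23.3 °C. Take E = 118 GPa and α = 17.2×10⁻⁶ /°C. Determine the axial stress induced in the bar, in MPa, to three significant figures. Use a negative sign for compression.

47.3 MPa

Free thermal expansion αLΔT = 17.2e-6 · 586 · -23.3 = -0.2348 mm.
The walls impose strain ε = −(-0.2348)/586 = 4.0076e-04; σ = Eε = 118000 · 4.0076e-04 = 47.29 MPa.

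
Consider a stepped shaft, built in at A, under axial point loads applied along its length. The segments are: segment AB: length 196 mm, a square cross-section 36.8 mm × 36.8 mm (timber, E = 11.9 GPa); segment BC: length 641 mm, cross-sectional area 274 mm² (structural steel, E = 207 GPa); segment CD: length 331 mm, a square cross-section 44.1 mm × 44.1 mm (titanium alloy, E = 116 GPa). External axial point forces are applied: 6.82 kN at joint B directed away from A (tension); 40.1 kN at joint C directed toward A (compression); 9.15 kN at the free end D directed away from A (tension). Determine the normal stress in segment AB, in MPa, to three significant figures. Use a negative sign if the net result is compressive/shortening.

-17.8 MPa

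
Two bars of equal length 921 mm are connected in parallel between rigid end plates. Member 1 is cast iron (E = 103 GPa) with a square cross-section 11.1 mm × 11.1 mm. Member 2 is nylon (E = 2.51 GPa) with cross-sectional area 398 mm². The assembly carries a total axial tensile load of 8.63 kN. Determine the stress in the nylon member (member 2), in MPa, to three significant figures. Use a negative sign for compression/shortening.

1.58 MPa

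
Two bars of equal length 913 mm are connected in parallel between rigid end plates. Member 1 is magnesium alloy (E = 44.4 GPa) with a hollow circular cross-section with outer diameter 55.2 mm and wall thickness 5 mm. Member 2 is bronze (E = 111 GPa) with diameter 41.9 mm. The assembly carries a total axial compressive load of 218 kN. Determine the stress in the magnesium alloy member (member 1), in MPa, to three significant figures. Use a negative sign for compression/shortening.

-51.5 MPa

A_1 = 788.5 mm².
A_2 = 1379 mm².
Equal strain + equilibrium ⇒ each member carries load in proportion to AE: A₁E₁ = 35010000 N, A₂E₂ = 153100000 N, ΣAE = 188100000 N.
σ₁ = P·E₁/ΣAE = -218000·44400/188100000 = -51.47 MPa.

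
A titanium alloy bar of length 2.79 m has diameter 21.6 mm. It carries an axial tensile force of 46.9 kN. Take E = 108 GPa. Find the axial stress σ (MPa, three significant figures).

A = 366.4 mm².
σ = N/A = 46900/366.4 = 128 MPa.

128 MPa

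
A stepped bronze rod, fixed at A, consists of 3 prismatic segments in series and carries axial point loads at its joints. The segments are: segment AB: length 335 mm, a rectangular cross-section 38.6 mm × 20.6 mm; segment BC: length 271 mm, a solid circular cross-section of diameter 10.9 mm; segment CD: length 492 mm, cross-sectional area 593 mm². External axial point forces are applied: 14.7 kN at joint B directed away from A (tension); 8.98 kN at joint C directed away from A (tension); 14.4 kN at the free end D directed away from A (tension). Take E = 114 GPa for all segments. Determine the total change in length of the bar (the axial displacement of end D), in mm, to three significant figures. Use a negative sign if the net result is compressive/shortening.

0.841 mm

Internal axial forces (sectioning from the free end, tension +): N_CD = 14.4 kN, N_BC = 23.38 kN, N_AB = 38.08 kN.
A_AB = 795.2 mm².
A_BC = 93.31 mm².
δ_AB = 38080·335/(795.2·114000) = 0.1407 mm
δ_BC = 23380·271/(93.31·114000) = 0.5956 mm
δ_CD = 14400·492/(593·114000) = 0.1048 mm
δ = Σδ_i = 0.8411 mm.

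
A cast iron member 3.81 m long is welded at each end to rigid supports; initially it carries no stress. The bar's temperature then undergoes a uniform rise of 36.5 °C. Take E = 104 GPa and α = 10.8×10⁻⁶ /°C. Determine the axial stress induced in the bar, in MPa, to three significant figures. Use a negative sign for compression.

-41.0 MPa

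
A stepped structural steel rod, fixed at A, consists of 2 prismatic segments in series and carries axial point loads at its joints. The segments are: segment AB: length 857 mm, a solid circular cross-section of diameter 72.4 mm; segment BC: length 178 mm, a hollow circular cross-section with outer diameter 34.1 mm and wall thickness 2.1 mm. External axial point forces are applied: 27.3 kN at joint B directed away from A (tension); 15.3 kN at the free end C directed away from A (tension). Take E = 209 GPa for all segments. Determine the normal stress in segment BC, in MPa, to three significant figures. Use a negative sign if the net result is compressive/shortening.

Internal axial forces (sectioning from the free end, tension +): N_BC = 15.3 kN, N_AB = 42.6 kN.
A_BC = 211.1 mm².
σ_BC = N_BC/A_BC = 15300/211.1 = 72.47 MPa.

72.5 MPa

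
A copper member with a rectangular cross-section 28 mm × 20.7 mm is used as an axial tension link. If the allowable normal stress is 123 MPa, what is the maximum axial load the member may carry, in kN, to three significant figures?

A = 579.6 mm².
P_max = σ_allow · A = 123 · 579.6 = 71290 N = 71.29 kN.

71.3 kN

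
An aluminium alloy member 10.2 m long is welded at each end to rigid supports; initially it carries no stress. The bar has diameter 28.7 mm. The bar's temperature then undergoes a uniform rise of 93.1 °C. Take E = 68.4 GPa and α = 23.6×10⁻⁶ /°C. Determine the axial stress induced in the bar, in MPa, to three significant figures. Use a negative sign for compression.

-150 MPa

Free thermal expansion αLΔT = 23.6e-6 · 10200 · 93.1 = 22.41 mm.
The walls impose strain ε = −(22.41)/10200 = -2.1972e-03; σ = Eε = 68400 · -2.1972e-03 = -150.3 MPa.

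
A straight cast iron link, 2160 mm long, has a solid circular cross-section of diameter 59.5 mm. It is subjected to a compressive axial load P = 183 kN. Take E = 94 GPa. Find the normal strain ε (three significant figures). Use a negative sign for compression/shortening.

A = 2781 mm².
σ = N/A = -65.82 MPa; ε = σ/E = -65.82/94000 = -7.002e-04.

-7.00e-04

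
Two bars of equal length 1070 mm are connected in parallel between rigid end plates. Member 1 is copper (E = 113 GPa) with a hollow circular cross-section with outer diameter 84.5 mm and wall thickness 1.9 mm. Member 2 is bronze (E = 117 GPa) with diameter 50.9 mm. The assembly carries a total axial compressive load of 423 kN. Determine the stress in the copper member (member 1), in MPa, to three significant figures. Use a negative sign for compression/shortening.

-163 MPa

A_1 = 493 mm².
A_2 = 2035 mm².
Equal strain + equilibrium ⇒ each member carries load in proportion to AE: A₁E₁ = 55710000 N, A₂E₂ = 238100000 N, ΣAE = 293800000 N.
σ₁ = P·E₁/ΣAE = -423000·113000/293800000 = -162.7 MPa.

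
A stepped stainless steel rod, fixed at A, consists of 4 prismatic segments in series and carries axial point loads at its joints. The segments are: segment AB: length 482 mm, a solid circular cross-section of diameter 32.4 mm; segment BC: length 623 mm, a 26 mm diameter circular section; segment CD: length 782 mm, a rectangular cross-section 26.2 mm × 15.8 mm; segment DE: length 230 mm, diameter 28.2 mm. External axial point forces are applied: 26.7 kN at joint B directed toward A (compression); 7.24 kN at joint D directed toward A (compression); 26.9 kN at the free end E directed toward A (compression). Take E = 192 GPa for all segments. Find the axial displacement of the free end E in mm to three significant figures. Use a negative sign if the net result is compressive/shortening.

Internal axial forces (sectioning from the free end, tension +): N_DE = -26.9 kN, N_CD = -34.14 kN, N_BC = -34.14 kN, N_AB = -60.84 kN.
A_AB = 824.5 mm².
A_BC = 530.9 mm².
A_CD = 414 mm².
A_DE = 624.6 mm².
δ_AB = -60840·482/(824.5·192000) = -0.1852 mm
δ_BC = -34140·623/(530.9·192000) = -0.2086 mm
δ_CD = -34140·782/(414·192000) = -0.3359 mm
δ_DE = -26900·230/(624.6·192000) = -0.05159 mm
δ = Σδ_i = -0.7814 mm.

-0.781 mm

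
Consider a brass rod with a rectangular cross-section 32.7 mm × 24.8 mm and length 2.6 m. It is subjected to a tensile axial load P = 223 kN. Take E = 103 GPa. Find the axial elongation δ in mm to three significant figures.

A = 811 mm².
δ_mech = NL/(AE) = 223000·2600/(811·103000) = 6.941 mm.

6.94 mm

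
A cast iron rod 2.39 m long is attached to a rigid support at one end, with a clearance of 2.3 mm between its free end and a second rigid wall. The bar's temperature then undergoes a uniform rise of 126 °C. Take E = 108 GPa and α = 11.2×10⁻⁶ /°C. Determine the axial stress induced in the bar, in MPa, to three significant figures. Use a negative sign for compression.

Free thermal expansion αLΔT = 11.2e-6 · 2390 · 126 = 3.373 mm.
The walls engage after the gap closes; constrained expansion = 3.373 − 2.3 = 1.073 mm.
The walls impose strain ε = −(1.073)/2390 = -4.4886e-04; σ = Eε = 108000 · -4.4886e-04 = -48.48 MPa.

-48.5 MPa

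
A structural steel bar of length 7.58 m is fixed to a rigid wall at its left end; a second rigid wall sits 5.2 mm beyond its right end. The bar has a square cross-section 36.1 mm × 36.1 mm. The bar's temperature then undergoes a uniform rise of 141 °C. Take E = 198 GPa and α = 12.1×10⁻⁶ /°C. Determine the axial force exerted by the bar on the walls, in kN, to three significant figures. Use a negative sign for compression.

-263 kN

Free thermal expansion αLΔT = 12.1e-6 · 7580 · 141 = 12.93 mm.
The walls engage after the gap closes; constrained expansion = 12.93 − 5.2 = 7.732 mm.
The walls impose strain ε = −(7.732)/7580 = -1.0201e-03; σ = Eε = 198000 · -1.0201e-03 = -202 MPa.
Wall reaction R = σ·A = -202·1303 = -263200 N = -263.2 kN.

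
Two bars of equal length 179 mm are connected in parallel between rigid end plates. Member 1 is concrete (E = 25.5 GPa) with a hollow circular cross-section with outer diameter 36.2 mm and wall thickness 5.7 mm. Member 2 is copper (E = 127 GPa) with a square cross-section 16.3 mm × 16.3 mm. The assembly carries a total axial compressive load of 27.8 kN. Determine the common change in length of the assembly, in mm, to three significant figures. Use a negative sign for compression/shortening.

-0.104 mm

A_1 = 546.2 mm².
A_2 = 265.7 mm².
Equal strain + equilibrium ⇒ each member carries load in proportion to AE: A₁E₁ = 13930000 N, A₂E₂ = 33740000 N, ΣAE = 47670000 N.
δ = PL/ΣAE = -27800·179/47670000 = -0.1044 mm.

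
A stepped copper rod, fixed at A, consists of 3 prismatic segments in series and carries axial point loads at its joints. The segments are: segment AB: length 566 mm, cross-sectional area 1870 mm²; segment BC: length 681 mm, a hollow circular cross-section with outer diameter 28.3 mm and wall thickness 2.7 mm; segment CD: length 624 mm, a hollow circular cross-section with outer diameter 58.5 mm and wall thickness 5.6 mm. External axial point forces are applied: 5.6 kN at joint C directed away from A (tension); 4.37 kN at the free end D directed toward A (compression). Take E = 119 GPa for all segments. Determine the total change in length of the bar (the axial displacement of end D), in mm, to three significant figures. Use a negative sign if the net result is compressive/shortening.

Internal axial forces (sectioning from the free end, tension +): N_CD = -4.37 kN, N_BC = 1.23 kN, N_AB = 1.23 kN.
A_BC = 217.1 mm².
A_CD = 930.7 mm².
δ_AB = 1230·566/(1870·119000) = 0.003128 mm
δ_BC = 1230·681/(217.1·119000) = 0.03242 mm
δ_CD = -4370·624/(930.7·119000) = -0.02462 mm
δ = Σδ_i = 0.01092 mm.

0.0109 mm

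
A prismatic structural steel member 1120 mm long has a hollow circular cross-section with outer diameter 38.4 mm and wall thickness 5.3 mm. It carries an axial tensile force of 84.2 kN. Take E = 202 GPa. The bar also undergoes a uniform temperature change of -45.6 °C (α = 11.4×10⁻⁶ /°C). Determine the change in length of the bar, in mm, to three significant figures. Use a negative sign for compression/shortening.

A = 551.1 mm².
δ_mech = NL/(AE) = 84200·1120/(551.1·202000) = 0.8471 mm.
δ_thermal = αLΔT = 11.4e-6·1120·-45.6 = -0.5822 mm.
δ = δ_mech + δ_thermal = 0.2649 mm.

0.265 mm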